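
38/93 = 38/93 = 0.41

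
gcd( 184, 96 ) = 8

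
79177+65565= 144742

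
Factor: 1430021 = 167^1*8563^1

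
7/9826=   7/9826 = 0.00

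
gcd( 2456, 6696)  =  8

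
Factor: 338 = 2^1 * 13^2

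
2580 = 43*60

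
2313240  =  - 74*( - 31260) 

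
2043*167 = 341181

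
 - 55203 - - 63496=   8293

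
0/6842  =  0 = 0.00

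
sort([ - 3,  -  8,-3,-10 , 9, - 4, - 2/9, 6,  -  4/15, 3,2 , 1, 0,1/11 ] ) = [-10,-8, - 4,-3,- 3, - 4/15, - 2/9,0 , 1/11, 1,2, 3,6,9 ]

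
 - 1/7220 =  - 1/7220 = - 0.00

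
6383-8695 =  - 2312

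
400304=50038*8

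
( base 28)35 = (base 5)324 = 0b1011001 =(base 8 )131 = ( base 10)89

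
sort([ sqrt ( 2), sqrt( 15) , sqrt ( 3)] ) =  [ sqrt(2), sqrt( 3 ),sqrt( 15)]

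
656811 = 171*3841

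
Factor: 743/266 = 2^(  -  1)*7^ (-1)*19^( -1)*743^1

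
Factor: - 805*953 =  -5^1*7^1*23^1* 953^1 = - 767165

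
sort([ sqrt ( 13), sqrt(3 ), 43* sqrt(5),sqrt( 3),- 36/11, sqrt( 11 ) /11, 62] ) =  [  -  36/11,sqrt ( 11 ) /11 , sqrt( 3 ), sqrt (3),sqrt( 13),62, 43*sqrt( 5) ]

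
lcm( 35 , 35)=35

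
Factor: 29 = 29^1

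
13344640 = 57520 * 232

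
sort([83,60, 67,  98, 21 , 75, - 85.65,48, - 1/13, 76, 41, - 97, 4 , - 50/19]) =[-97, - 85.65, - 50/19,-1/13,4,21, 41,48,60, 67,75, 76,83, 98]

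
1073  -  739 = 334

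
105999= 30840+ 75159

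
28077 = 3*9359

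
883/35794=883/35794 = 0.02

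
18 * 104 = 1872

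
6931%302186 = 6931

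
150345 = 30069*5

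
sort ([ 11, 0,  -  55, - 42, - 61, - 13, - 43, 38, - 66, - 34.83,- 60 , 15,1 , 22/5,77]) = [ - 66,  -  61, - 60,-55,-43,  -  42, - 34.83,-13,0, 1,22/5 , 11,15, 38,77]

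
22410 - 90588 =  - 68178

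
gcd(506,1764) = 2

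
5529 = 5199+330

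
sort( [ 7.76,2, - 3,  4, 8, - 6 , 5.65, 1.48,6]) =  [ - 6, - 3, 1.48, 2 , 4, 5.65, 6, 7.76, 8]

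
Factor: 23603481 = 3^4*11^1*59^1*449^1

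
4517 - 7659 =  -3142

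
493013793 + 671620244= 1164634037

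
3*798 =2394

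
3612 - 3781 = -169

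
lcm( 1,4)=4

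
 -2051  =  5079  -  7130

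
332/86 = 166/43 = 3.86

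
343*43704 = 14990472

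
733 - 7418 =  - 6685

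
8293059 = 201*41259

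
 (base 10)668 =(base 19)1g3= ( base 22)188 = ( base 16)29c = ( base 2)1010011100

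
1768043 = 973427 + 794616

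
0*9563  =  0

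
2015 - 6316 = - 4301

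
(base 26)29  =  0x3D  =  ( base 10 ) 61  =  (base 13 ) 49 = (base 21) 2j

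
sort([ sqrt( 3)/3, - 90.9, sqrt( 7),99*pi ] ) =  [ - 90.9 , sqrt( 3)/3, sqrt(7 ),  99  *pi]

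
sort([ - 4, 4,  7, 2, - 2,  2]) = [ -4,-2,2, 2, 4,  7 ]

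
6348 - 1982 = 4366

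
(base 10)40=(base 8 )50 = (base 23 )1h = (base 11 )37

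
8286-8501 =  - 215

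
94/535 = 94/535 = 0.18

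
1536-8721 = - 7185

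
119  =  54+65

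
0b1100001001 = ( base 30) PR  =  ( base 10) 777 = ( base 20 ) 1IH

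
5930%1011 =875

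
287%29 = 26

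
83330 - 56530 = 26800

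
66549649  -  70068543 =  - 3518894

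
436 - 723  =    -  287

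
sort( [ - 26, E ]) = [- 26, E]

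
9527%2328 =215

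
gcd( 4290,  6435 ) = 2145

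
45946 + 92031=137977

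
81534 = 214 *381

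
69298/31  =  69298/31 = 2235.42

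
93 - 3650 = -3557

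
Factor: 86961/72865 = 3^1*5^( - 1 )*7^1*13^(- 1)*19^( - 1) * 41^1*59^( - 1) * 101^1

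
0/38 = 0  =  0.00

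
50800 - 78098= -27298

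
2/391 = 2/391 = 0.01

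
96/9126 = 16/1521 = 0.01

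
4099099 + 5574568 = 9673667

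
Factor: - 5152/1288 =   -  2^2 = - 4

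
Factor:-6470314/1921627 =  - 281318/83549  =  -2^1*29^( - 1 )*43^( - 1) * 67^( - 1 )*140659^1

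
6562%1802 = 1156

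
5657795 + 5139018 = 10796813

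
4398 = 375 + 4023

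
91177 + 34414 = 125591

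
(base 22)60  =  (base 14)96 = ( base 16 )84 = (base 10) 132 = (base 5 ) 1012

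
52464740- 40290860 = 12173880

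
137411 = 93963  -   - 43448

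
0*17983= 0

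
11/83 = 11/83=0.13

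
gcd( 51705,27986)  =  1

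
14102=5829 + 8273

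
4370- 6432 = - 2062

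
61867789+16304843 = 78172632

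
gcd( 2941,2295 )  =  17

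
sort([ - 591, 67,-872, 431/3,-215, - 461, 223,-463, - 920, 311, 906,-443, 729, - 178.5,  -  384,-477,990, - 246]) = [ - 920, - 872,-591,-477, - 463,-461, - 443, - 384, - 246,-215, - 178.5, 67, 431/3,223,  311, 729, 906, 990 ] 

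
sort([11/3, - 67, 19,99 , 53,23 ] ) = [ - 67,11/3,  19,23,53, 99]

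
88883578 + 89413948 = 178297526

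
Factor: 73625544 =2^3 * 3^3*340859^1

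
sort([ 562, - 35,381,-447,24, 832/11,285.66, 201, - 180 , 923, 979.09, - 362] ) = [ - 447, - 362, - 180, - 35,  24,832/11,  201, 285.66, 381,562,923, 979.09]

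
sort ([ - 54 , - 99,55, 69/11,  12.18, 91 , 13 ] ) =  [ - 99 , - 54,69/11 , 12.18,13, 55,  91 ]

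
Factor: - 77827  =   - 223^1*349^1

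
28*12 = 336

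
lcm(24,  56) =168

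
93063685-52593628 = 40470057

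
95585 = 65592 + 29993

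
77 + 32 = 109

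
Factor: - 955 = - 5^1*191^1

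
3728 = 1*3728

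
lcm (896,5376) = 5376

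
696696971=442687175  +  254009796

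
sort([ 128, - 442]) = [-442, 128]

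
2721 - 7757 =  - 5036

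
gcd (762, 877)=1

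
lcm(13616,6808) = 13616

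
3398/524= 6 + 127/262= 6.48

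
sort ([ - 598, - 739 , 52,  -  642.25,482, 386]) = [-739,- 642.25,-598, 52,386, 482]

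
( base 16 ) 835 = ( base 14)aa1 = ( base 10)2101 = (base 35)1p1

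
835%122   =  103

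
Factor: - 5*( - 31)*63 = 9765=3^2*5^1*7^1*31^1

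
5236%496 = 276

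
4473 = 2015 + 2458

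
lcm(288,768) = 2304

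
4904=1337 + 3567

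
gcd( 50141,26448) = 551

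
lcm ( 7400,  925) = 7400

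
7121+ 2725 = 9846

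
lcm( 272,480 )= 8160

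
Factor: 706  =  2^1*353^1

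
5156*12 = 61872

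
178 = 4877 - 4699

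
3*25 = 75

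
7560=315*24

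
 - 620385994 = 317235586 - 937621580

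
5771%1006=741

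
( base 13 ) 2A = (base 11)33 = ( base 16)24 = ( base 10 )36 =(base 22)1E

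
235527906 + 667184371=902712277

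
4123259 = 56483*73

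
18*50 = 900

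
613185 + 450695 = 1063880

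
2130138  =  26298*81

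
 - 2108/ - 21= 100 + 8/21= 100.38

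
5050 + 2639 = 7689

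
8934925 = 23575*379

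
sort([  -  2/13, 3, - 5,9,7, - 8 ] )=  [-8, - 5, - 2/13, 3, 7, 9 ]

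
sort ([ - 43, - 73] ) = [ - 73, - 43]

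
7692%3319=1054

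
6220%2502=1216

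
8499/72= 2833/24 = 118.04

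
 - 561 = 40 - 601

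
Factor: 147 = 3^1*7^2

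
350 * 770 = 269500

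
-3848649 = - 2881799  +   -966850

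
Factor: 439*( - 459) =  - 201501 = - 3^3*17^1*439^1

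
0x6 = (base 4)12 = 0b110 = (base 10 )6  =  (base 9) 6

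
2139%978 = 183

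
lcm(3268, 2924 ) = 55556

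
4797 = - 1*( - 4797)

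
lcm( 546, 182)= 546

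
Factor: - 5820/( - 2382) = 2^1 * 5^1*97^1 * 397^( - 1) = 970/397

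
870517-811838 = 58679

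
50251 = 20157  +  30094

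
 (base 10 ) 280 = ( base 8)430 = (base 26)AK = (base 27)AA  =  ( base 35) 80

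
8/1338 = 4/669 = 0.01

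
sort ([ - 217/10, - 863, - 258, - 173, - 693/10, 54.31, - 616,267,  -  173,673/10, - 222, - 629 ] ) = [-863, - 629, - 616 , - 258, - 222,-173, - 173, - 693/10, - 217/10, 54.31, 673/10,267] 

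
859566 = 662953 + 196613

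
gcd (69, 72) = 3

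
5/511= 5/511 = 0.01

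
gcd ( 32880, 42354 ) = 6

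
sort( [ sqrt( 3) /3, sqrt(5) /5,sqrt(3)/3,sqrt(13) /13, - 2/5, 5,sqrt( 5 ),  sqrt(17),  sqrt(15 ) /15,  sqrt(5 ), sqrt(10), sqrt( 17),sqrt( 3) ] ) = [ - 2/5, sqrt (15 )/15,sqrt(13) /13, sqrt(5 )/5,sqrt( 3 )/3, sqrt(3) /3,sqrt(3),sqrt(5 ),sqrt (5), sqrt(10),sqrt(17),sqrt(17 ),  5 ] 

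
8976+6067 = 15043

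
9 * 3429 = 30861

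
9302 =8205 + 1097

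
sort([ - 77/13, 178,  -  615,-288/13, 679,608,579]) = [ - 615, - 288/13 ,-77/13,178, 579,608,679]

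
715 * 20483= 14645345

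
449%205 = 39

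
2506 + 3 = 2509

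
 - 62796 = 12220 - 75016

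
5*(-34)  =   - 170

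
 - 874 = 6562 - 7436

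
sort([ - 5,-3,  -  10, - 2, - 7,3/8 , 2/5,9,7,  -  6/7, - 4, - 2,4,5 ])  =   [ - 10, - 7, - 5 ,-4, - 3, - 2, - 2,-6/7,  3/8, 2/5,4, 5,7,9]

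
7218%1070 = 798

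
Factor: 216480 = 2^5*3^1 * 5^1*11^1*41^1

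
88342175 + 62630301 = 150972476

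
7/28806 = 7/28806 = 0.00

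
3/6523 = 3/6523 = 0.00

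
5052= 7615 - 2563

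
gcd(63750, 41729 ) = 1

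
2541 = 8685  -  6144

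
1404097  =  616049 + 788048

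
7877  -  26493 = -18616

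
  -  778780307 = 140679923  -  919460230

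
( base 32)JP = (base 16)279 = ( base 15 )2c3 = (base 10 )633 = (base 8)1171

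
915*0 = 0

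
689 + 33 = 722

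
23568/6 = 3928 = 3928.00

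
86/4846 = 43/2423 = 0.02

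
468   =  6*78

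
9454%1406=1018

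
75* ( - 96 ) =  - 7200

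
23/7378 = 23/7378 = 0.00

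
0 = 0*888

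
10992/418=26  +  62/209 = 26.30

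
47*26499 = 1245453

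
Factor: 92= 2^2*23^1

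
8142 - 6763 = 1379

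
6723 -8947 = -2224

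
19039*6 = 114234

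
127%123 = 4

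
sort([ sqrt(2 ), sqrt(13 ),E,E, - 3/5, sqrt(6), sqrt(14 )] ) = [-3/5 , sqrt(2),sqrt(6),E,E , sqrt( 13),sqrt(14) ] 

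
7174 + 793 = 7967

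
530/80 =6 + 5/8 = 6.62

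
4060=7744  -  3684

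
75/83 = 75/83  =  0.90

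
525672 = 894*588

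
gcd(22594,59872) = 2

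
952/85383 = 952/85383 = 0.01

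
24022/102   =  235 + 26/51   =  235.51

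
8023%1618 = 1551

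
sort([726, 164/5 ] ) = [164/5, 726]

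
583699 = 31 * 18829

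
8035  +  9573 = 17608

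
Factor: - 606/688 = -303/344= - 2^( - 3)*3^1 *43^( - 1) * 101^1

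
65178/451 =144 + 234/451 =144.52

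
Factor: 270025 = 5^2 * 7^1* 1543^1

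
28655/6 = 28655/6 =4775.83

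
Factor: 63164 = 2^2*15791^1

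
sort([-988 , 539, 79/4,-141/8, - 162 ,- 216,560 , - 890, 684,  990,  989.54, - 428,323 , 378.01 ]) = [ - 988, - 890,  -  428 , - 216, - 162,- 141/8 , 79/4,323,378.01,539 , 560, 684, 989.54,990 ]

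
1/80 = 1/80 = 0.01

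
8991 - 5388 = 3603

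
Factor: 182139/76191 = 233^( -1)*557^1 = 557/233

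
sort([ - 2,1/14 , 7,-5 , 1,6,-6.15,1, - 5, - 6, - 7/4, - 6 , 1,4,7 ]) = [-6.15 , - 6, - 6, - 5 , - 5 , - 2, - 7/4 , 1/14, 1,1, 1,4 , 6, 7,7]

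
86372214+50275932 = 136648146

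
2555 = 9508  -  6953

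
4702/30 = 156 + 11/15=156.73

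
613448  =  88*6971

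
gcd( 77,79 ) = 1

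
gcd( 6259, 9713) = 11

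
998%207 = 170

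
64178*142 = 9113276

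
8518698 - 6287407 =2231291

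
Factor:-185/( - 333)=3^(-2 )*5^1 = 5/9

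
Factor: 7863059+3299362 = 11162421 = 3^3 *17^1*83^1  *  293^1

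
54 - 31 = 23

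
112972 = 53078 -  - 59894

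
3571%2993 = 578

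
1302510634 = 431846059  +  870664575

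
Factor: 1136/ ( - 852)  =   - 2^2*3^(- 1) = -  4/3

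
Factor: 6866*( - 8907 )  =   - 61155462 = - 2^1* 3^1*2969^1 * 3433^1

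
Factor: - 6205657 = - 73^1*85009^1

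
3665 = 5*733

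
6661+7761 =14422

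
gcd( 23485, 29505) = 35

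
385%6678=385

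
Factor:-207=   -  3^2*23^1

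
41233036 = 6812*6053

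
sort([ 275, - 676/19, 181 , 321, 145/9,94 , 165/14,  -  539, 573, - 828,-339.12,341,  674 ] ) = [-828,-539, - 339.12, - 676/19, 165/14,  145/9 , 94,181,275,  321, 341 , 573, 674 ]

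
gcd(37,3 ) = 1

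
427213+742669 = 1169882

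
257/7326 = 257/7326 = 0.04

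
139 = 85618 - 85479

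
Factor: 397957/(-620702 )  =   - 2^ ( - 1)*7^1*139^1 * 409^1*503^( - 1)*617^( - 1 ) 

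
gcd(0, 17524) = 17524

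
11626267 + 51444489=63070756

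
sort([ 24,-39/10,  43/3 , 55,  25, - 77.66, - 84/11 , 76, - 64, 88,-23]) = [ - 77.66,-64 , - 23,- 84/11,  -  39/10, 43/3,24,  25, 55,76,88] 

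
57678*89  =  5133342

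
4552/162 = 2276/81 = 28.10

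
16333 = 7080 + 9253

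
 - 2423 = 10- 2433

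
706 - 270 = 436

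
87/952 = 87/952 =0.09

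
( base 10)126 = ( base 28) 4e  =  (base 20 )66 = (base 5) 1001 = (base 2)1111110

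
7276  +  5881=13157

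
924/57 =16 + 4/19 = 16.21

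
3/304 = 3/304 = 0.01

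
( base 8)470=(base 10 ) 312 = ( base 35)8W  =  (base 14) 184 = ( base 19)G8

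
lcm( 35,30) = 210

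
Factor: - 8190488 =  - 2^3 * 41^1*24971^1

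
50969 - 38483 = 12486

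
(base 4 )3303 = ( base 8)363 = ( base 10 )243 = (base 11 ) 201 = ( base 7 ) 465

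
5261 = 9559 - 4298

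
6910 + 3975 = 10885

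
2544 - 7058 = - 4514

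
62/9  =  62/9 = 6.89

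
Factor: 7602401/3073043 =29^ ( - 1 )*105967^ ( - 1)*7602401^1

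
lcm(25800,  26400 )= 1135200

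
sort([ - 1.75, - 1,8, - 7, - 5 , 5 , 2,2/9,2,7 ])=[ - 7, - 5 , - 1.75, - 1, 2/9,2, 2,5,7,8 ] 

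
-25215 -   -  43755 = 18540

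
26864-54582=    - 27718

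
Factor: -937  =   - 937^1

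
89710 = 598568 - 508858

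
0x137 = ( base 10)311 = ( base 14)183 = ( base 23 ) dc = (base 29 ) al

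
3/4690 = 3/4690 = 0.00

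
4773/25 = 190 + 23/25= 190.92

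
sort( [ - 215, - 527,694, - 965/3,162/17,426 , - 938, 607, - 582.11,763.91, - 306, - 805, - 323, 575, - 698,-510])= [ -938, - 805,-698, - 582.11, - 527,-510, - 323, - 965/3, - 306, - 215, 162/17, 426,575, 607,694,763.91] 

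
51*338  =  17238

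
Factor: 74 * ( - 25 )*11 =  - 2^1*5^2*11^1*37^1= - 20350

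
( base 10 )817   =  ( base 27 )137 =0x331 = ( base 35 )nc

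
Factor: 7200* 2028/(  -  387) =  - 2^7*3^1*5^2 *13^2*43^ ( - 1 )=-1622400/43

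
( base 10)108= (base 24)4c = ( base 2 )1101100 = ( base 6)300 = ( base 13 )84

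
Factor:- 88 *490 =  - 2^4 * 5^1 * 7^2*11^1 = - 43120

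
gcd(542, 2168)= 542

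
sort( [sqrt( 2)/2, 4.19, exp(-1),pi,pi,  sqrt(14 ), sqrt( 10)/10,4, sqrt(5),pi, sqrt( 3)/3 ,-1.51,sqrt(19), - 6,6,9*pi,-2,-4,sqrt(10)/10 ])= [-6, - 4, - 2,-1.51,sqrt( 10)/10,sqrt(10)/10, exp(-1),sqrt(3)/3,sqrt( 2)/2, sqrt ( 5 ),pi,pi,pi, sqrt( 14),4,  4.19,  sqrt ( 19), 6,9*pi]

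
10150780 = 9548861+601919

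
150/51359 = 150/51359= 0.00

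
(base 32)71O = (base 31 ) 7g1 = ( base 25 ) bdo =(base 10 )7224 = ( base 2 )1110000111000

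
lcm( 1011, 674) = 2022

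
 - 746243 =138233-884476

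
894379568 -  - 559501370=1453880938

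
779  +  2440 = 3219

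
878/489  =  878/489 = 1.80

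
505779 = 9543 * 53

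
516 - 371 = 145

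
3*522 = 1566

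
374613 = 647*579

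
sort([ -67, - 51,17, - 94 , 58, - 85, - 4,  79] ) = [  -  94,-85 , - 67,-51,-4, 17,58,79]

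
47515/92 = 516 +43/92= 516.47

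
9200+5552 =14752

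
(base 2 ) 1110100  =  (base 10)116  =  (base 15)7b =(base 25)4G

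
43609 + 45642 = 89251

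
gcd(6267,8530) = 1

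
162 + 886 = 1048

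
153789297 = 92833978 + 60955319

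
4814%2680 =2134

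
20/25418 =10/12709 = 0.00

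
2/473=2/473 = 0.00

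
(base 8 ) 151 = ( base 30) 3f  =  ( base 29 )3I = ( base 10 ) 105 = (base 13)81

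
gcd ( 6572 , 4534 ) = 2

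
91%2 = 1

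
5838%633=141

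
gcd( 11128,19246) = 2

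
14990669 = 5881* 2549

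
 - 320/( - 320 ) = 1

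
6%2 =0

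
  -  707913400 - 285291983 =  - 993205383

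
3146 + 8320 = 11466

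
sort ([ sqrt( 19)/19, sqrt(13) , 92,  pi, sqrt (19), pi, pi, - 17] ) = [ - 17,sqrt(19) /19, pi,  pi,pi,  sqrt( 13),sqrt( 19 ) , 92]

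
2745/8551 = 2745/8551 = 0.32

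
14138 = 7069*2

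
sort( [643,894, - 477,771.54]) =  [-477, 643,771.54,894]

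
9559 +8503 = 18062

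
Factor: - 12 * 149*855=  - 2^2*3^3 * 5^1 * 19^1*149^1 = - 1528740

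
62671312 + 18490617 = 81161929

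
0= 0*842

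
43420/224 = 193+47/56= 193.84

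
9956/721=13+583/721 = 13.81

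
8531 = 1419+7112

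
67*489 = 32763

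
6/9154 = 3/4577 = 0.00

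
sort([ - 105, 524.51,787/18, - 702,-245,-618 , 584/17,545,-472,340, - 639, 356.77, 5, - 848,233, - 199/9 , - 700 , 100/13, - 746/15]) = [-848, - 702,-700 , - 639, - 618,-472,  -  245 , - 105, - 746/15,-199/9,5, 100/13,584/17,787/18,233,340, 356.77 , 524.51,545 ] 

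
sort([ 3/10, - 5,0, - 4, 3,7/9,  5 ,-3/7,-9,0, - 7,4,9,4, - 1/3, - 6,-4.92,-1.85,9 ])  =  [ - 9,-7,-6, - 5, - 4.92,-4, - 1.85, -3/7, - 1/3,0,0,3/10,7/9, 3, 4,4,5, 9,9 ]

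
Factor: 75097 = 11^1*6827^1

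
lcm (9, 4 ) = 36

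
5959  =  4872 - -1087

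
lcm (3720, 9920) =29760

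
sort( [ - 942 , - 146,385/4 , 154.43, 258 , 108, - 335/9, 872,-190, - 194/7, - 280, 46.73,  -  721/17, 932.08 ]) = [-942, - 280, - 190, - 146,-721/17,  -  335/9,-194/7, 46.73,385/4  ,  108, 154.43,258, 872, 932.08 ]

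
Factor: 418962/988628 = 209481/494314= 2^( - 1)*3^1*439^( - 1)*563^(  -  1 )*69827^1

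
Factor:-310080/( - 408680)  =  456/601 = 2^3*3^1* 19^1*601^(  -  1) 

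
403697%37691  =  26787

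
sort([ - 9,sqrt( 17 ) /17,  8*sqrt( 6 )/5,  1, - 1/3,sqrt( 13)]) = [ - 9, - 1/3,sqrt (17)/17, 1, sqrt( 13 ), 8*sqrt( 6)/5]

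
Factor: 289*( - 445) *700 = - 2^2 * 5^3 * 7^1*17^2*89^1 = - 90023500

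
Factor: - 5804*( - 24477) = 2^2 * 3^1*41^1*199^1 *1451^1 = 142064508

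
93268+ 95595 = 188863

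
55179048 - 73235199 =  - 18056151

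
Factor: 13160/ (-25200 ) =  - 2^(-1)*3^( - 2)*5^(-1 ) * 47^1= - 47/90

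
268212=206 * 1302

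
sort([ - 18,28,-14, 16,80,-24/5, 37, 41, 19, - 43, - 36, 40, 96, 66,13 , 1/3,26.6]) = [ - 43 , - 36, - 18, - 14, - 24/5, 1/3,  13, 16,19,26.6, 28, 37,40,  41, 66, 80, 96 ]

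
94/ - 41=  - 94/41 = - 2.29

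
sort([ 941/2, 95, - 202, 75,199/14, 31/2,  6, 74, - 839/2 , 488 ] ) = [-839/2, - 202, 6,  199/14,  31/2, 74,75,95, 941/2,488] 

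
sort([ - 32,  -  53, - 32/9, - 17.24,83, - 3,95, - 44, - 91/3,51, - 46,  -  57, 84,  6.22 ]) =[ - 57, - 53,-46, - 44, - 32, - 91/3, - 17.24, - 32/9, - 3 , 6.22,  51,83,84,95]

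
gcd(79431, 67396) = 2407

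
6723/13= 517 + 2/13 = 517.15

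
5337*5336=28478232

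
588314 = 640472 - 52158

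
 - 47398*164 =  - 7773272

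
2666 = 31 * 86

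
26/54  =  13/27 = 0.48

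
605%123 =113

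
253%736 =253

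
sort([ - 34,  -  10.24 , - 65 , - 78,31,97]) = [ - 78 , -65, - 34, - 10.24,31,97]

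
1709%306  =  179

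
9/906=3/302 =0.01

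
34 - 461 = -427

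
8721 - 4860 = 3861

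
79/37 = 79/37 =2.14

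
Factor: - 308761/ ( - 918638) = 2^ ( - 1 ) * 7^( -1 )*65617^(-1 )*308761^1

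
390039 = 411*949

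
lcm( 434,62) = 434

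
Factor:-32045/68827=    - 5^1*11^( - 1 )*13^1*17^1*29^1*6257^ ( - 1) 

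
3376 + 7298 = 10674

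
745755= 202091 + 543664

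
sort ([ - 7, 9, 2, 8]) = [-7, 2, 8, 9]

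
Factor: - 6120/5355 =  - 2^3*7^ ( -1) =- 8/7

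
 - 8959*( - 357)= 3198363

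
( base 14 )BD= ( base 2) 10100111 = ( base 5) 1132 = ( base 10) 167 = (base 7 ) 326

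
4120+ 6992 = 11112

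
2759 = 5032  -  2273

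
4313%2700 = 1613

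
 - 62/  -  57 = 62/57 = 1.09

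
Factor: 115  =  5^1 * 23^1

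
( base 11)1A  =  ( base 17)14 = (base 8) 25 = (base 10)21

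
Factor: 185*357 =3^1*5^1 * 7^1 * 17^1*37^1  =  66045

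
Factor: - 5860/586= - 2^1*5^1 = - 10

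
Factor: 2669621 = 271^1*9851^1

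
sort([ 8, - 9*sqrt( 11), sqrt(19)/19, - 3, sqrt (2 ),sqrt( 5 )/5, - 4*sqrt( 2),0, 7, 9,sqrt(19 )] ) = [ - 9*sqrt(11), - 4*sqrt ( 2), - 3,0, sqrt(19) /19,  sqrt (5 ) /5,  sqrt ( 2), sqrt (19 ),7,8 , 9]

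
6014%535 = 129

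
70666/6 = 35333/3 = 11777.67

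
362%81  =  38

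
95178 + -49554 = 45624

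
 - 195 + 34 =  - 161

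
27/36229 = 27/36229= 0.00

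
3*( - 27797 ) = -83391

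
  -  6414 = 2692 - 9106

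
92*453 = 41676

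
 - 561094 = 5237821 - 5798915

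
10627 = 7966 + 2661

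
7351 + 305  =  7656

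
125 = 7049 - 6924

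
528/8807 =528/8807 =0.06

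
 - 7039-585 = -7624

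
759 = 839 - 80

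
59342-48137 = 11205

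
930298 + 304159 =1234457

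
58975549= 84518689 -25543140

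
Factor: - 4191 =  - 3^1*11^1 * 127^1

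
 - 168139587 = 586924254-755063841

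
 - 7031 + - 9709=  - 16740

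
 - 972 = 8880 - 9852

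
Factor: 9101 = 19^1*479^1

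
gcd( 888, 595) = 1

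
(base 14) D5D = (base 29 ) 33L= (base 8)5107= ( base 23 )4M9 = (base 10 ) 2631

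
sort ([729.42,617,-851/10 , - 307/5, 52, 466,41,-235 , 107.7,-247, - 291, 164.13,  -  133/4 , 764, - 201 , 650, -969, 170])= [- 969,-291,- 247,- 235, -201 , - 851/10,- 307/5,-133/4,41, 52, 107.7, 164.13 , 170,466, 617,650,729.42,  764 ]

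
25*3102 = 77550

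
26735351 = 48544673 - 21809322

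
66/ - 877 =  - 1  +  811/877 = - 0.08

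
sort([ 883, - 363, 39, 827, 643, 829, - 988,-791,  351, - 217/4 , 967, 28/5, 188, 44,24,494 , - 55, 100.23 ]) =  [ - 988, - 791,-363, - 55, - 217/4,28/5,24, 39,  44, 100.23,188, 351, 494,643, 827 , 829 , 883,967]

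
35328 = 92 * 384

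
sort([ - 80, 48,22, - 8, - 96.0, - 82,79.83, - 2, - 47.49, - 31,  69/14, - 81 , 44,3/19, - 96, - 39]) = [-96.0, - 96, - 82, - 81, - 80, - 47.49, - 39 ,  -  31, - 8, - 2, 3/19, 69/14, 22,44,48,  79.83]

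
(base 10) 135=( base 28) 4n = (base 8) 207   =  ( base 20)6F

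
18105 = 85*213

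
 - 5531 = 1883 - 7414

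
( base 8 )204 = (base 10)132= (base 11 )110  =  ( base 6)340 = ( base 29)4g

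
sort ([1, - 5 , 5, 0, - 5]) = [  -  5,-5, 0, 1,5] 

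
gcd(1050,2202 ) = 6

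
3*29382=88146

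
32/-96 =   -  1+ 2/3 = -0.33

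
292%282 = 10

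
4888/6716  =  1222/1679= 0.73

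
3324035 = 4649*715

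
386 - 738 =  - 352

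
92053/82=92053/82 = 1122.60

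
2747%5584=2747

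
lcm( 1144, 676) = 14872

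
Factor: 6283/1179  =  3^( - 2)*61^1*103^1*131^ (-1)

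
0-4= - 4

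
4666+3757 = 8423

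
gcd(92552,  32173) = 1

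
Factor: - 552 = -2^3*3^1*23^1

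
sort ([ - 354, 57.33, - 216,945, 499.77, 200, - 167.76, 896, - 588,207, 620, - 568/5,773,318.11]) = [ - 588, - 354, - 216, - 167.76, - 568/5,57.33, 200, 207,  318.11, 499.77, 620,773,896, 945 ] 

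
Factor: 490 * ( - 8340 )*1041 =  - 4254150600 = - 2^3 * 3^2*5^2*7^2*139^1*347^1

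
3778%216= 106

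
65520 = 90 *728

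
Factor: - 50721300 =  - 2^2 * 3^2*5^2 * 7^1*83^1 * 97^1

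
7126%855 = 286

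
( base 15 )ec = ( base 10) 222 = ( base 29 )7J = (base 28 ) 7Q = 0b11011110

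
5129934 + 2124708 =7254642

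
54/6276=9/1046= 0.01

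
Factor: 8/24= 1/3=3^(-1 ) 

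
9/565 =9/565 = 0.02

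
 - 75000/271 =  - 75000/271  =  - 276.75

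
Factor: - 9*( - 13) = 3^2 *13^1 =117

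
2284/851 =2+582/851  =  2.68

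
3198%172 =102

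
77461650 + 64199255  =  141660905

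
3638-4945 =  - 1307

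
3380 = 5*676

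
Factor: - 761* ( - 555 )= 3^1 * 5^1*37^1*761^1 = 422355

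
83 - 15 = 68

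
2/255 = 2/255 = 0.01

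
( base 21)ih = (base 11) 32A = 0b110001011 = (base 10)395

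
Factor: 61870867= 61870867^1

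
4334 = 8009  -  3675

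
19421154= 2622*7407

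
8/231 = 8/231 = 0.03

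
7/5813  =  7/5813 = 0.00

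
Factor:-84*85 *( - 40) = 2^5*3^1*5^2*7^1 *17^1=285600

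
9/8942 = 9/8942 = 0.00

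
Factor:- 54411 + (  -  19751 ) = - 2^1*11^1*3371^1 = - 74162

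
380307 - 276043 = 104264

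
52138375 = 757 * 68875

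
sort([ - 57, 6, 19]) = [-57,6, 19] 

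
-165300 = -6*27550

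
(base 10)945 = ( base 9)1260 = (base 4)32301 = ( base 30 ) 11F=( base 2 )1110110001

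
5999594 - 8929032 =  - 2929438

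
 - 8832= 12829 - 21661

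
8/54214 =4/27107 = 0.00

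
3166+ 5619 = 8785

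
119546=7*17078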